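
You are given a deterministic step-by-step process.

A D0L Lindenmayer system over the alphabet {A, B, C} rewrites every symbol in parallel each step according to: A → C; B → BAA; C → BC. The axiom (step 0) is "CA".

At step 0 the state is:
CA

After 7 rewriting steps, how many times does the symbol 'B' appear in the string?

k=0  CA
k=1  BCC
k=2  BAABCBC
k=3  BAACCBAABCBAABC
k=4  BAACCBCBCBAACCBAABCBAACCBAABC
k=5  BAACCBCBCBAABCBAABCBAACCBCBCBAACCBAABCBAACCBCBCBAACCBAABC
k=6  BAACCBCBCBAABCBAABCBAACCBAABCBAACCBAABCBAACCBCBCBAABCBAABCBAACCBCBCBAACCBAABCBAACCBCBCBAABCBAABCBAACCBCBCBAACCBAABC
k=7  BAACCBCBCBAABCBAABCBAACCBAABCBAACCBAABCBAACCBCBCBAACCBAABC…BAACCBAABCBAACCBAABCBAACCBCBCBAABCBAABCBAACCBCBCBAACCBAABC  (len 231)

77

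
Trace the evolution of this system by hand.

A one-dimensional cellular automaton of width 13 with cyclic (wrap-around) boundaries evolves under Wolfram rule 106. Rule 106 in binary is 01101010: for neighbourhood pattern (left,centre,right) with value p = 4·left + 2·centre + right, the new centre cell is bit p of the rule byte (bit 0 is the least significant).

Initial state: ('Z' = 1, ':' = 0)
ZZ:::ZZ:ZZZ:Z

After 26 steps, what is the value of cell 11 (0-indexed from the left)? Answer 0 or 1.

1

0) ZZ:::ZZ:ZZZ:Z
1) :Z::ZZZZZ:ZZZ
2) Z::ZZ:::ZZZ:Z
3) Z:ZZZ::ZZ:ZZZ
4) ZZZ:Z:ZZZZZ::
5) Z:ZZ:ZZ:::Z:Z
6) ZZZZZZZ::Z:ZZ
7) ::::::Z:Z:ZZ:
8) :::::Z:Z:ZZZ:
9) ::::Z:Z:ZZ:Z:
10) :::Z:Z:ZZZZ::
11) ::Z:Z:ZZ::Z::
12) :Z:Z:ZZZ:Z:::
13) Z:Z:ZZ:ZZ::::
14) :Z:ZZZZZZ:::Z
15) Z:ZZ::::Z::Z:
16) :ZZZ:::Z::Z:Z
17) ZZ:Z::Z::Z:Z:
18) ZZZ::Z::Z:Z:Z
19) ::Z:Z::Z:Z:ZZ
20) :Z:Z::Z:Z:ZZZ
21) Z:Z::Z:Z:ZZ:Z
22) ZZ::Z:Z:ZZZZZ
23) :Z:Z:Z:ZZ::::
24) Z:Z:Z:ZZZ::::
25) :Z:Z:ZZ:Z:::Z
26) Z:Z:ZZZZ:::Z:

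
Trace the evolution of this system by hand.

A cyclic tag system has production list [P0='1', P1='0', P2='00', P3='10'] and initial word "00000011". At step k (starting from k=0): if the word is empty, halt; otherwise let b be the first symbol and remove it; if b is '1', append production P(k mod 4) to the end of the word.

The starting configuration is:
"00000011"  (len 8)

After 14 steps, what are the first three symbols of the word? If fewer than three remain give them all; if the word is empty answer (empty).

0) "00000011"  (len 8)
1) "0000011"  (len 7)
2) "000011"  (len 6)
3) "00011"  (len 5)
4) "0011"  (len 4)
5) "011"  (len 3)
6) "11"  (len 2)
7) "100"  (len 3)
8) "0010"  (len 4)
9) "010"  (len 3)
10) "10"  (len 2)
11) "000"  (len 3)
12) "00"  (len 2)
13) "0"  (len 1)
14) (halted — word empty)

(empty)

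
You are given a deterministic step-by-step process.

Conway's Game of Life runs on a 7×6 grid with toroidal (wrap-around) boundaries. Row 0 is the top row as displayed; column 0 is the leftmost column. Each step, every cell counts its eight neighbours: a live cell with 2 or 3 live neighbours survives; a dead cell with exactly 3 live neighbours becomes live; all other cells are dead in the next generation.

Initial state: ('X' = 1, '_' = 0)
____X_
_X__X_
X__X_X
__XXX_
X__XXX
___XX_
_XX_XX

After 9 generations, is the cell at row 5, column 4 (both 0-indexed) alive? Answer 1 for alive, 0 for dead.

1

[0] ____X_
_X__X_
X__X_X
__XXX_
X__XXX
___XX_
_XX_XX
[1] XXX_X_
X__XX_
XX___X
_XX___
______
_X____
__X__X
[2] X_X_X_
___XX_
___XXX
_XX___
_XX___
______
__XX_X
[3] _XX___
__X___
_____X
XX__X_
_XX___
_X_X__
_XXXXX
[4] X___X_
_XX___
XX___X
XXX__X
___X__
______
____X_
[5] _X_X_X
__X___
_____X
__X_XX
XXX___
______
_____X
[6] X_X_X_
X_X_X_
___XXX
__XXXX
XXXX_X
XX____
X___X_
[7] X___X_
X_X___
XX____
______
______
___XX_
X__X__
[8] X__X__
X_____
XX____
______
______
___XX_
___X__
[9] ______
X____X
XX____
______
______
___XX_
__XX__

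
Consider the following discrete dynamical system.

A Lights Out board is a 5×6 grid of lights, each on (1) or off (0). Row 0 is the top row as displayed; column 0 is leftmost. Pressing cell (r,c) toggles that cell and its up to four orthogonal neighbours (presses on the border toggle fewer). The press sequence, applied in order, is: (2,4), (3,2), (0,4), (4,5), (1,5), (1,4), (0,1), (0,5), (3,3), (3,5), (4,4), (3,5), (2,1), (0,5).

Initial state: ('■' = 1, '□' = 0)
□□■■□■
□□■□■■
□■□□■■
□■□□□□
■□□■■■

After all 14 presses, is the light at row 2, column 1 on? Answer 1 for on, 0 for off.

t=0: □□■■□■
□□■□■■
□■□□■■
□■□□□□
■□□■■■
t=1: □□■■□■
□□■□□■
□■□■□□
□■□□■□
■□□■■■
t=2: □□■■□■
□□■□□■
□■■■□□
□□■■■□
■□■■■■
t=3: □□■□■□
□□■□■■
□■■■□□
□□■■■□
■□■■■■
t=4: □□■□■□
□□■□■■
□■■■□□
□□■■■■
■□■■□□
t=5: □□■□■■
□□■□□□
□■■■□■
□□■■■■
■□■■□□
t=6: □□■□□■
□□■■■■
□■■■■■
□□■■■■
■□■■□□
t=7: ■■□□□■
□■■■■■
□■■■■■
□□■■■■
■□■■□□
t=8: ■■□□■□
□■■■■□
□■■■■■
□□■■■■
■□■■□□
t=9: ■■□□■□
□■■■■□
□■■□■■
□□□□□■
■□■□□□
t=10: ■■□□■□
□■■■■□
□■■□■□
□□□□■□
■□■□□■
t=11: ■■□□■□
□■■■■□
□■■□■□
□□□□□□
■□■■■□
t=12: ■■□□■□
□■■■■□
□■■□■■
□□□□■■
■□■■■■
t=13: ■■□□■□
□□■■■□
■□□□■■
□■□□■■
■□■■■■
t=14: ■■□□□■
□□■■■■
■□□□■■
□■□□■■
■□■■■■

0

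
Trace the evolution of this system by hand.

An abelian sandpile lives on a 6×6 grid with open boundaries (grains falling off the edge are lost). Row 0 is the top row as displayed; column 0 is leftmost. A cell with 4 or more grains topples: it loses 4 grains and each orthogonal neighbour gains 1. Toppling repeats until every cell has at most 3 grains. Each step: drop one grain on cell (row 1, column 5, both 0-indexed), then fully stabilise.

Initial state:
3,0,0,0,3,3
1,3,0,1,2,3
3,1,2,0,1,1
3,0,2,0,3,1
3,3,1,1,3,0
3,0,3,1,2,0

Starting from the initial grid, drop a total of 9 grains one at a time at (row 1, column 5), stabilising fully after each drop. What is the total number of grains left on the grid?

k=0  3,0,0,0,3,3
1,3,0,1,2,3
3,1,2,0,1,1
3,0,2,0,3,1
3,3,1,1,3,0
3,0,3,1,2,0
k=1  3,0,0,1,1,1
1,3,0,2,0,2
3,1,2,0,2,2
3,0,2,0,3,1
3,3,1,1,3,0
3,0,3,1,2,0
k=2  3,0,0,1,1,1
1,3,0,2,0,3
3,1,2,0,2,2
3,0,2,0,3,1
3,3,1,1,3,0
3,0,3,1,2,0
k=3  3,0,0,1,1,2
1,3,0,2,1,0
3,1,2,0,2,3
3,0,2,0,3,1
3,3,1,1,3,0
3,0,3,1,2,0
k=4  3,0,0,1,1,2
1,3,0,2,1,1
3,1,2,0,2,3
3,0,2,0,3,1
3,3,1,1,3,0
3,0,3,1,2,0
k=5  3,0,0,1,1,2
1,3,0,2,1,2
3,1,2,0,2,3
3,0,2,0,3,1
3,3,1,1,3,0
3,0,3,1,2,0
k=6  3,0,0,1,1,2
1,3,0,2,1,3
3,1,2,0,2,3
3,0,2,0,3,1
3,3,1,1,3,0
3,0,3,1,2,0
k=7  3,0,0,1,1,3
1,3,0,2,2,1
3,1,2,0,3,0
3,0,2,0,3,2
3,3,1,1,3,0
3,0,3,1,2,0
k=8  3,0,0,1,1,3
1,3,0,2,2,2
3,1,2,0,3,0
3,0,2,0,3,2
3,3,1,1,3,0
3,0,3,1,2,0
k=9  3,0,0,1,1,3
1,3,0,2,2,3
3,1,2,0,3,0
3,0,2,0,3,2
3,3,1,1,3,0
3,0,3,1,2,0

58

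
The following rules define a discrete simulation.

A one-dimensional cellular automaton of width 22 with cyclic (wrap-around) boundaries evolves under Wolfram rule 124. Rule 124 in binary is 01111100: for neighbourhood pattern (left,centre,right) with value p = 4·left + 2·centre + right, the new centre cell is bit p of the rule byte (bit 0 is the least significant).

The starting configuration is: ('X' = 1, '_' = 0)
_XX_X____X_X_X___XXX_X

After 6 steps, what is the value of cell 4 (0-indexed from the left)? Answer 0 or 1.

step 0: _XX_X____X_X_X___XXX_X
step 1: XXXXXX___XXXXXX__X_XXX
step 2: _____XX__X____XX_XXX__
step 3: _____XXX_XX___XXXX_XX_
step 4: _____X_XXXXX__X__XXXXX
step 5: X____XXX___XX_XX_X___X
step 6: XX___X_XX__XXXXXXXX__X

0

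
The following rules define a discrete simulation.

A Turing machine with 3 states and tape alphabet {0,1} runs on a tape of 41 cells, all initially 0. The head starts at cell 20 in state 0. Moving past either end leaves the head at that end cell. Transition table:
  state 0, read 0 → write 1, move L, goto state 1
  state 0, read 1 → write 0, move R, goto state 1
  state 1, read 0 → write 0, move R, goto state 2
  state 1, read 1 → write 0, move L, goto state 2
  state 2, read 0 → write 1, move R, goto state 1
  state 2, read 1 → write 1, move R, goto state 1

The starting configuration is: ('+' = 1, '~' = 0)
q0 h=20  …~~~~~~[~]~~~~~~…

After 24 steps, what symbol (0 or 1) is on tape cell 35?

0

0) q0 h=20  …~~~~~~[~]~~~~~~…
1) q1 h=19  …~~~~~~[~]+~~~~~…
2) q2 h=20  …~~~~~~[+]~~~~~~…
3) q1 h=21  …~~~~~+[~]~~~~~~…
4) q2 h=22  …~~~~+~[~]~~~~~~…
5) q1 h=23  …~~~+~+[~]~~~~~~…
6) q2 h=24  …~~+~+~[~]~~~~~~…
7) q1 h=25  …~+~+~+[~]~~~~~~…
8) q2 h=26  …+~+~+~[~]~~~~~~…
9) q1 h=27  …~+~+~+[~]~~~~~~…
10) q2 h=28  …+~+~+~[~]~~~~~~…
11) q1 h=29  …~+~+~+[~]~~~~~~…
12) q2 h=30  …+~+~+~[~]~~~~~~…
13) q1 h=31  …~+~+~+[~]~~~~~~…
14) q2 h=32  …+~+~+~[~]~~~~~~…
15) q1 h=33  …~+~+~+[~]~~~~~~…
16) q2 h=34  …+~+~+~[~]~~~~~~|
17) q1 h=35  …~+~+~+[~]~~~~~|
18) q2 h=36  …+~+~+~[~]~~~~|
19) q1 h=37  …~+~+~+[~]~~~|
20) q2 h=38  …+~+~+~[~]~~|
21) q1 h=39  …~+~+~+[~]~|
22) q2 h=40  …+~+~+~[~]|
23) q1 h=40  …+~+~+~[+]|
24) q2 h=39  …~+~+~+[~]~|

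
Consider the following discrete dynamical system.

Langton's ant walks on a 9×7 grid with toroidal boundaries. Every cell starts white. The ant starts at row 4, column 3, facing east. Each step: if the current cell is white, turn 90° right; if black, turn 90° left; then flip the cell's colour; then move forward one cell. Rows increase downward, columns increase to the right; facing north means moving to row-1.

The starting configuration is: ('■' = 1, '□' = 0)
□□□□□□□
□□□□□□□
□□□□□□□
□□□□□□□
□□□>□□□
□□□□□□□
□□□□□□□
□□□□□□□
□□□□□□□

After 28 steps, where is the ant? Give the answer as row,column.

k=0  □□□□□□□
□□□□□□□
□□□□□□□
□□□□□□□
□□□>□□□
□□□□□□□
□□□□□□□
□□□□□□□
□□□□□□□
k=1  □□□□□□□
□□□□□□□
□□□□□□□
□□□□□□□
□□□■□□□
□□□v□□□
□□□□□□□
□□□□□□□
□□□□□□□
k=2  □□□□□□□
□□□□□□□
□□□□□□□
□□□□□□□
□□□■□□□
□□<■□□□
□□□□□□□
□□□□□□□
□□□□□□□
k=3  □□□□□□□
□□□□□□□
□□□□□□□
□□□□□□□
□□^■□□□
□□■■□□□
□□□□□□□
□□□□□□□
□□□□□□□
k=4  □□□□□□□
□□□□□□□
□□□□□□□
□□□□□□□
□□■>□□□
□□■■□□□
□□□□□□□
□□□□□□□
□□□□□□□
k=5  □□□□□□□
□□□□□□□
□□□□□□□
□□□^□□□
□□■□□□□
□□■■□□□
□□□□□□□
□□□□□□□
□□□□□□□
k=6  □□□□□□□
□□□□□□□
□□□□□□□
□□□■>□□
□□■□□□□
□□■■□□□
□□□□□□□
□□□□□□□
□□□□□□□
k=7  □□□□□□□
□□□□□□□
□□□□□□□
□□□■■□□
□□■□v□□
□□■■□□□
□□□□□□□
□□□□□□□
□□□□□□□
k=8  □□□□□□□
□□□□□□□
□□□□□□□
□□□■■□□
□□■<■□□
□□■■□□□
□□□□□□□
□□□□□□□
□□□□□□□
k=9  □□□□□□□
□□□□□□□
□□□□□□□
□□□^■□□
□□■■■□□
□□■■□□□
□□□□□□□
□□□□□□□
□□□□□□□
k=10  □□□□□□□
□□□□□□□
□□□□□□□
□□<□■□□
□□■■■□□
□□■■□□□
□□□□□□□
□□□□□□□
□□□□□□□
k=11  □□□□□□□
□□□□□□□
□□^□□□□
□□■□■□□
□□■■■□□
□□■■□□□
□□□□□□□
□□□□□□□
□□□□□□□
k=12  □□□□□□□
□□□□□□□
□□■>□□□
□□■□■□□
□□■■■□□
□□■■□□□
□□□□□□□
□□□□□□□
□□□□□□□
k=13  □□□□□□□
□□□□□□□
□□■■□□□
□□■v■□□
□□■■■□□
□□■■□□□
□□□□□□□
□□□□□□□
□□□□□□□
k=14  □□□□□□□
□□□□□□□
□□■■□□□
□□<■■□□
□□■■■□□
□□■■□□□
□□□□□□□
□□□□□□□
□□□□□□□
k=15  □□□□□□□
□□□□□□□
□□■■□□□
□□□■■□□
□□v■■□□
□□■■□□□
□□□□□□□
□□□□□□□
□□□□□□□
k=16  □□□□□□□
□□□□□□□
□□■■□□□
□□□■■□□
□□□>■□□
□□■■□□□
□□□□□□□
□□□□□□□
□□□□□□□
k=17  □□□□□□□
□□□□□□□
□□■■□□□
□□□^■□□
□□□□■□□
□□■■□□□
□□□□□□□
□□□□□□□
□□□□□□□
k=18  □□□□□□□
□□□□□□□
□□■■□□□
□□<□■□□
□□□□■□□
□□■■□□□
□□□□□□□
□□□□□□□
□□□□□□□
k=19  □□□□□□□
□□□□□□□
□□^■□□□
□□■□■□□
□□□□■□□
□□■■□□□
□□□□□□□
□□□□□□□
□□□□□□□
k=20  □□□□□□□
□□□□□□□
□<□■□□□
□□■□■□□
□□□□■□□
□□■■□□□
□□□□□□□
□□□□□□□
□□□□□□□
k=21  □□□□□□□
□^□□□□□
□■□■□□□
□□■□■□□
□□□□■□□
□□■■□□□
□□□□□□□
□□□□□□□
□□□□□□□
k=22  □□□□□□□
□■>□□□□
□■□■□□□
□□■□■□□
□□□□■□□
□□■■□□□
□□□□□□□
□□□□□□□
□□□□□□□
k=23  □□□□□□□
□■■□□□□
□■v■□□□
□□■□■□□
□□□□■□□
□□■■□□□
□□□□□□□
□□□□□□□
□□□□□□□
k=24  □□□□□□□
□■■□□□□
□<■■□□□
□□■□■□□
□□□□■□□
□□■■□□□
□□□□□□□
□□□□□□□
□□□□□□□
k=25  □□□□□□□
□■■□□□□
□□■■□□□
□v■□■□□
□□□□■□□
□□■■□□□
□□□□□□□
□□□□□□□
□□□□□□□
k=26  □□□□□□□
□■■□□□□
□□■■□□□
<■■□■□□
□□□□■□□
□□■■□□□
□□□□□□□
□□□□□□□
□□□□□□□
k=27  □□□□□□□
□■■□□□□
^□■■□□□
■■■□■□□
□□□□■□□
□□■■□□□
□□□□□□□
□□□□□□□
□□□□□□□
k=28  □□□□□□□
□■■□□□□
■>■■□□□
■■■□■□□
□□□□■□□
□□■■□□□
□□□□□□□
□□□□□□□
□□□□□□□

2,1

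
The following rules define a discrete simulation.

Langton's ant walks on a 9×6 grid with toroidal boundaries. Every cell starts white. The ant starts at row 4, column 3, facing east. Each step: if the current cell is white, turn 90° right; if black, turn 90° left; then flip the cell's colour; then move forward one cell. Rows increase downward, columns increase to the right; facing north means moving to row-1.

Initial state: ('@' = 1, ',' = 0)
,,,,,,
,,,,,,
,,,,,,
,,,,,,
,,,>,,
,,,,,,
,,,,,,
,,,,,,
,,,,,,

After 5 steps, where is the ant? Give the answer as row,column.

k=0  ,,,,,,
,,,,,,
,,,,,,
,,,,,,
,,,>,,
,,,,,,
,,,,,,
,,,,,,
,,,,,,
k=1  ,,,,,,
,,,,,,
,,,,,,
,,,,,,
,,,@,,
,,,v,,
,,,,,,
,,,,,,
,,,,,,
k=2  ,,,,,,
,,,,,,
,,,,,,
,,,,,,
,,,@,,
,,<@,,
,,,,,,
,,,,,,
,,,,,,
k=3  ,,,,,,
,,,,,,
,,,,,,
,,,,,,
,,^@,,
,,@@,,
,,,,,,
,,,,,,
,,,,,,
k=4  ,,,,,,
,,,,,,
,,,,,,
,,,,,,
,,@>,,
,,@@,,
,,,,,,
,,,,,,
,,,,,,
k=5  ,,,,,,
,,,,,,
,,,,,,
,,,^,,
,,@,,,
,,@@,,
,,,,,,
,,,,,,
,,,,,,

3,3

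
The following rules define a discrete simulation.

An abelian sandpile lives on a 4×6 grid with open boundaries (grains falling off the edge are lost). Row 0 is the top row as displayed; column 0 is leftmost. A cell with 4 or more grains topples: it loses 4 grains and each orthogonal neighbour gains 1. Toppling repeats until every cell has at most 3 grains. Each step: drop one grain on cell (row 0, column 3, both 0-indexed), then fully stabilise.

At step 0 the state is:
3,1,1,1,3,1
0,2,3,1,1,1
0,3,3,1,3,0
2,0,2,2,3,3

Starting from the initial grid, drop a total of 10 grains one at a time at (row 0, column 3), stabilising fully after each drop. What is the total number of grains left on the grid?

45

k=0  3,1,1,1,3,1
0,2,3,1,1,1
0,3,3,1,3,0
2,0,2,2,3,3
k=1  3,1,1,2,3,1
0,2,3,1,1,1
0,3,3,1,3,0
2,0,2,2,3,3
k=2  3,1,1,3,3,1
0,2,3,1,1,1
0,3,3,1,3,0
2,0,2,2,3,3
k=3  3,1,2,1,0,2
0,2,3,2,2,1
0,3,3,1,3,0
2,0,2,2,3,3
k=4  3,1,2,2,0,2
0,2,3,2,2,1
0,3,3,1,3,0
2,0,2,2,3,3
k=5  3,1,2,3,0,2
0,2,3,2,2,1
0,3,3,1,3,0
2,0,2,2,3,3
k=6  3,1,3,0,1,2
0,2,3,3,2,1
0,3,3,1,3,0
2,0,2,2,3,3
k=7  3,1,3,1,1,2
0,2,3,3,2,1
0,3,3,1,3,0
2,0,2,2,3,3
k=8  3,1,3,2,1,2
0,2,3,3,2,1
0,3,3,1,3,0
2,0,2,2,3,3
k=9  3,1,3,3,1,2
0,2,3,3,2,1
0,3,3,1,3,0
2,0,2,2,3,3
k=10  3,3,1,2,2,2
1,0,3,1,3,1
1,1,1,3,3,0
2,1,3,2,3,3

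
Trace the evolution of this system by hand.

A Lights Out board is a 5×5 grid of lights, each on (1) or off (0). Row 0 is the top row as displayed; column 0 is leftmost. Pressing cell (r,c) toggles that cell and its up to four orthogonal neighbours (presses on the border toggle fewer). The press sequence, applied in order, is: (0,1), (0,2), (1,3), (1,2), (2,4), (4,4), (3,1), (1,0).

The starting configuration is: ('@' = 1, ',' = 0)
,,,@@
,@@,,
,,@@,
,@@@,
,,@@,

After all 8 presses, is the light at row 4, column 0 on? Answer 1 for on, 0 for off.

step 0: ,,,@@
,@@,,
,,@@,
,@@@,
,,@@,
step 1: @@@@@
,,@,,
,,@@,
,@@@,
,,@@,
step 2: @,,,@
,,,,,
,,@@,
,@@@,
,,@@,
step 3: @,,@@
,,@@@
,,@,,
,@@@,
,,@@,
step 4: @,@@@
,@,,@
,,,,,
,@@@,
,,@@,
step 5: @,@@@
,@,,,
,,,@@
,@@@@
,,@@,
step 6: @,@@@
,@,,,
,,,@@
,@@@,
,,@,@
step 7: @,@@@
,@,,,
,@,@@
@,,@,
,@@,@
step 8: ,,@@@
@,,,,
@@,@@
@,,@,
,@@,@

0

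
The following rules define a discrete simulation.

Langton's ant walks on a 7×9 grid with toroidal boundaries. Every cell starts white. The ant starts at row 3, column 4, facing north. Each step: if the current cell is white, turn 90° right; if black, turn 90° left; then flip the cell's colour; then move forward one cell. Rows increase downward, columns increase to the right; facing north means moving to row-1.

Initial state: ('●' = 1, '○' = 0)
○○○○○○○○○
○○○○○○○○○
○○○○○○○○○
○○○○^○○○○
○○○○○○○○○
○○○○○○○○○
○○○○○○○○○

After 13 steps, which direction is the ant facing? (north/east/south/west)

step 0: ○○○○○○○○○
○○○○○○○○○
○○○○○○○○○
○○○○^○○○○
○○○○○○○○○
○○○○○○○○○
○○○○○○○○○
step 1: ○○○○○○○○○
○○○○○○○○○
○○○○○○○○○
○○○○●>○○○
○○○○○○○○○
○○○○○○○○○
○○○○○○○○○
step 2: ○○○○○○○○○
○○○○○○○○○
○○○○○○○○○
○○○○●●○○○
○○○○○v○○○
○○○○○○○○○
○○○○○○○○○
step 3: ○○○○○○○○○
○○○○○○○○○
○○○○○○○○○
○○○○●●○○○
○○○○<●○○○
○○○○○○○○○
○○○○○○○○○
step 4: ○○○○○○○○○
○○○○○○○○○
○○○○○○○○○
○○○○^●○○○
○○○○●●○○○
○○○○○○○○○
○○○○○○○○○
step 5: ○○○○○○○○○
○○○○○○○○○
○○○○○○○○○
○○○<○●○○○
○○○○●●○○○
○○○○○○○○○
○○○○○○○○○
step 6: ○○○○○○○○○
○○○○○○○○○
○○○^○○○○○
○○○●○●○○○
○○○○●●○○○
○○○○○○○○○
○○○○○○○○○
step 7: ○○○○○○○○○
○○○○○○○○○
○○○●>○○○○
○○○●○●○○○
○○○○●●○○○
○○○○○○○○○
○○○○○○○○○
step 8: ○○○○○○○○○
○○○○○○○○○
○○○●●○○○○
○○○●v●○○○
○○○○●●○○○
○○○○○○○○○
○○○○○○○○○
step 9: ○○○○○○○○○
○○○○○○○○○
○○○●●○○○○
○○○<●●○○○
○○○○●●○○○
○○○○○○○○○
○○○○○○○○○
step 10: ○○○○○○○○○
○○○○○○○○○
○○○●●○○○○
○○○○●●○○○
○○○v●●○○○
○○○○○○○○○
○○○○○○○○○
step 11: ○○○○○○○○○
○○○○○○○○○
○○○●●○○○○
○○○○●●○○○
○○<●●●○○○
○○○○○○○○○
○○○○○○○○○
step 12: ○○○○○○○○○
○○○○○○○○○
○○○●●○○○○
○○^○●●○○○
○○●●●●○○○
○○○○○○○○○
○○○○○○○○○
step 13: ○○○○○○○○○
○○○○○○○○○
○○○●●○○○○
○○●>●●○○○
○○●●●●○○○
○○○○○○○○○
○○○○○○○○○

east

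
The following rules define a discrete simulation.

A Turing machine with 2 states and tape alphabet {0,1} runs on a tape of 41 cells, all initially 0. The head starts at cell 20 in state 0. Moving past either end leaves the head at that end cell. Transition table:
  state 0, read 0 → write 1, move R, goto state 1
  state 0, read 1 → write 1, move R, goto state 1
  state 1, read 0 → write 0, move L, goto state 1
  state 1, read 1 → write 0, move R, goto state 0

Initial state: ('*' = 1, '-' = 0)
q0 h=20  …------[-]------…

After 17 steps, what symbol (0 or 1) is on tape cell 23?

0

step 0: q0 h=20  …------[-]------…
step 1: q1 h=21  …-----*[-]------…
step 2: q1 h=20  …------[*]------…
step 3: q0 h=21  …------[-]------…
step 4: q1 h=22  …-----*[-]------…
step 5: q1 h=21  …------[*]------…
step 6: q0 h=22  …------[-]------…
step 7: q1 h=23  …-----*[-]------…
step 8: q1 h=22  …------[*]------…
step 9: q0 h=23  …------[-]------…
step 10: q1 h=24  …-----*[-]------…
step 11: q1 h=23  …------[*]------…
step 12: q0 h=24  …------[-]------…
step 13: q1 h=25  …-----*[-]------…
step 14: q1 h=24  …------[*]------…
step 15: q0 h=25  …------[-]------…
step 16: q1 h=26  …-----*[-]------…
step 17: q1 h=25  …------[*]------…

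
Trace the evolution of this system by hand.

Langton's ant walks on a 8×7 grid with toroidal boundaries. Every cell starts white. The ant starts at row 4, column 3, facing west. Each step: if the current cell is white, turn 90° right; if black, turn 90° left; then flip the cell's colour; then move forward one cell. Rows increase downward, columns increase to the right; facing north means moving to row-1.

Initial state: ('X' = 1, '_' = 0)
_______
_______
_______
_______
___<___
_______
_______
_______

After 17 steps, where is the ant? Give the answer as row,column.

t=0: _______
_______
_______
_______
___<___
_______
_______
_______
t=1: _______
_______
_______
___^___
___X___
_______
_______
_______
t=2: _______
_______
_______
___X>__
___X___
_______
_______
_______
t=3: _______
_______
_______
___XX__
___Xv__
_______
_______
_______
t=4: _______
_______
_______
___XX__
___<X__
_______
_______
_______
t=5: _______
_______
_______
___XX__
____X__
___v___
_______
_______
t=6: _______
_______
_______
___XX__
____X__
__<X___
_______
_______
t=7: _______
_______
_______
___XX__
__^_X__
__XX___
_______
_______
t=8: _______
_______
_______
___XX__
__X>X__
__XX___
_______
_______
t=9: _______
_______
_______
___XX__
__XXX__
__Xv___
_______
_______
t=10: _______
_______
_______
___XX__
__XXX__
__X_>__
_______
_______
t=11: _______
_______
_______
___XX__
__XXX__
__X_X__
____v__
_______
t=12: _______
_______
_______
___XX__
__XXX__
__X_X__
___<X__
_______
t=13: _______
_______
_______
___XX__
__XXX__
__X^X__
___XX__
_______
t=14: _______
_______
_______
___XX__
__XXX__
__XX>__
___XX__
_______
t=15: _______
_______
_______
___XX__
__XX^__
__XX___
___XX__
_______
t=16: _______
_______
_______
___XX__
__X<___
__XX___
___XX__
_______
t=17: _______
_______
_______
___XX__
__X____
__Xv___
___XX__
_______

5,3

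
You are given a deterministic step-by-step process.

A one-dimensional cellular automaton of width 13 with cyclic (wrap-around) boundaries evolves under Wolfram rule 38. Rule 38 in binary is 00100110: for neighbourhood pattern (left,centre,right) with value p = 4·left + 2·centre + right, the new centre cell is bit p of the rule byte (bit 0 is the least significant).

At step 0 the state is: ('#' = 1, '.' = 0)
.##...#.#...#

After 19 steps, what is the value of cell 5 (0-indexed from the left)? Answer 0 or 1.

0

[0] .##...#.#...#
[1] #....####..##
[2] ....#.....#..
[3] ...##....##..
[4] ..#.....#....
[5] .##....##....
[6] #.....#......
[7] #....##.....#
[8] ....#......#.
[9] ...##.....##.
[10] ..#......#...
[11] .##.....##...
[12] #......#.....
[13] #.....##....#
[14] .....#.....#.
[15] ....##....##.
[16] ...#.....#...
[17] ..##....##...
[18] .#.....#.....
[19] ##....##.....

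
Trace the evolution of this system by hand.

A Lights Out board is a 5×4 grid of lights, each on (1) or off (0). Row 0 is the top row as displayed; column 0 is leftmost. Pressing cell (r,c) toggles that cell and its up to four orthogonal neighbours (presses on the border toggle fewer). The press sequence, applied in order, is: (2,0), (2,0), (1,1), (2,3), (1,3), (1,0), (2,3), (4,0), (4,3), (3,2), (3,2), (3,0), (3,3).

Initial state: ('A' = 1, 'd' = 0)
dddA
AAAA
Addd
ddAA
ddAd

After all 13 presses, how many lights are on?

10

step 0: dddA
AAAA
Addd
ddAA
ddAd
step 1: dddA
dAAA
dAdd
AdAA
ddAd
step 2: dddA
AAAA
Addd
ddAA
ddAd
step 3: dAdA
dddA
AAdd
ddAA
ddAd
step 4: dAdA
dddd
AAAA
ddAd
ddAd
step 5: dAdd
ddAA
AAAd
ddAd
ddAd
step 6: AAdd
AAAA
dAAd
ddAd
ddAd
step 7: AAdd
AAAd
dAdA
ddAA
ddAd
step 8: AAdd
AAAd
dAdA
AdAA
AAAd
step 9: AAdd
AAAd
dAdA
AdAd
AAdA
step 10: AAdd
AAAd
dAAA
AAdA
AAAA
step 11: AAdd
AAAd
dAdA
AdAd
AAdA
step 12: AAdd
AAAd
AAdA
dAAd
dAdA
step 13: AAdd
AAAd
AAdd
dAdA
dAdd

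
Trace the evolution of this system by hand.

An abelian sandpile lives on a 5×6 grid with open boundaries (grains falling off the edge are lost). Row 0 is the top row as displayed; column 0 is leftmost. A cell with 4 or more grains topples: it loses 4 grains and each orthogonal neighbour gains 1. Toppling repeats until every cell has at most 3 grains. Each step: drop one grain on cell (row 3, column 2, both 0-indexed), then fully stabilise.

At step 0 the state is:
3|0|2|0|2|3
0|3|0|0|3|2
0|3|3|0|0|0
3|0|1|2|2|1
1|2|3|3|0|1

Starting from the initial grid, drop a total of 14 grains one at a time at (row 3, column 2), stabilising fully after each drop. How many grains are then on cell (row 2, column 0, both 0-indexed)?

step 0: 3|0|2|0|2|3
0|3|0|0|3|2
0|3|3|0|0|0
3|0|1|2|2|1
1|2|3|3|0|1
step 1: 3|0|2|0|2|3
0|3|0|0|3|2
0|3|3|0|0|0
3|0|2|2|2|1
1|2|3|3|0|1
step 2: 3|0|2|0|2|3
0|3|0|0|3|2
0|3|3|0|0|0
3|0|3|2|2|1
1|2|3|3|0|1
step 3: 3|1|2|0|2|3
1|0|2|0|3|2
1|1|1|2|0|0
3|2|3|0|3|1
1|3|1|1|1|1
step 4: 3|1|2|0|2|3
1|0|2|0|3|2
1|1|2|2|0|0
3|3|0|1|3|1
1|3|2|1|1|1
step 5: 3|1|2|0|2|3
1|0|2|0|3|2
1|1|2|2|0|0
3|3|1|1|3|1
1|3|2|1|1|1
step 6: 3|1|2|0|2|3
1|0|2|0|3|2
1|1|2|2|0|0
3|3|2|1|3|1
1|3|2|1|1|1
step 7: 3|1|2|0|2|3
1|0|2|0|3|2
1|1|2|2|0|0
3|3|3|1|3|1
1|3|2|1|1|1
step 8: 3|1|2|0|2|3
1|0|2|0|3|2
2|2|3|2|0|0
0|2|2|2|3|1
3|1|0|2|1|1
step 9: 3|1|2|0|2|3
1|0|2|0|3|2
2|2|3|2|0|0
0|2|3|2|3|1
3|1|0|2|1|1
step 10: 3|1|2|0|2|3
1|0|3|0|3|2
2|3|0|3|0|0
0|3|1|3|3|1
3|1|1|2|1|1
step 11: 3|1|2|0|2|3
1|0|3|0|3|2
2|3|0|3|0|0
0|3|2|3|3|1
3|1|1|2|1|1
step 12: 3|1|2|0|2|3
1|0|3|0|3|2
2|3|0|3|0|0
0|3|3|3|3|1
3|1|1|2|1|1
step 13: 3|1|2|0|2|3
1|1|3|1|3|2
3|0|3|0|2|0
1|1|2|2|0|2
3|2|2|3|2|1
step 14: 3|1|2|0|2|3
1|1|3|1|3|2
3|0|3|0|2|0
1|1|3|2|0|2
3|2|2|3|2|1

3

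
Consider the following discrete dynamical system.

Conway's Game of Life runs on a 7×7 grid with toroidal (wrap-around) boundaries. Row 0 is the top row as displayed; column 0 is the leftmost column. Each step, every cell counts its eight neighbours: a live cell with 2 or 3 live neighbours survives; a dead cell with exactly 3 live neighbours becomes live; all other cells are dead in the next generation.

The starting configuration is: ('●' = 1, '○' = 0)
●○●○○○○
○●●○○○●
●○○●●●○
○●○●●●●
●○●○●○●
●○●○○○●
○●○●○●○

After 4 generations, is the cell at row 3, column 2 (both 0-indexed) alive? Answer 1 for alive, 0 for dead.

gen 0: ●○●○○○○
○●●○○○●
●○○●●●○
○●○●●●●
●○●○●○●
●○●○○○●
○●○●○●○
gen 1: ●○○●○○●
○○●○●●●
○○○○○○○
○●○○○○○
○○●○●○○
○○●○●○○
○○○●○○○
gen 2: ●○●●○○●
●○○●●●●
○○○○○●○
○○○○○○○
○●●○○○○
○○●○●○○
○○●●●○○
gen 3: ●○○○○○○
●●●●○○○
○○○○○●○
○○○○○○○
○●●●○○○
○○○○●○○
○○○○●●○
gen 4: ●○●●●○●
●●●○○○●
○●●○○○○
○○●○○○○
○○●●○○○
○○●○●●○
○○○○●●○

1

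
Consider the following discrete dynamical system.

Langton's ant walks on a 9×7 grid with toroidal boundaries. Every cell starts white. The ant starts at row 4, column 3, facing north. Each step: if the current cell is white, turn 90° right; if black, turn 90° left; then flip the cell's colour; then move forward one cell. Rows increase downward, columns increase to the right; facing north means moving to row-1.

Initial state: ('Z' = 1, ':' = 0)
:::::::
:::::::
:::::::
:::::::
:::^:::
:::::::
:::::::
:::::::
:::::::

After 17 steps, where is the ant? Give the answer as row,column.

4,2

step 0: :::::::
:::::::
:::::::
:::::::
:::^:::
:::::::
:::::::
:::::::
:::::::
step 1: :::::::
:::::::
:::::::
:::::::
:::Z>::
:::::::
:::::::
:::::::
:::::::
step 2: :::::::
:::::::
:::::::
:::::::
:::ZZ::
::::v::
:::::::
:::::::
:::::::
step 3: :::::::
:::::::
:::::::
:::::::
:::ZZ::
:::<Z::
:::::::
:::::::
:::::::
step 4: :::::::
:::::::
:::::::
:::::::
:::^Z::
:::ZZ::
:::::::
:::::::
:::::::
step 5: :::::::
:::::::
:::::::
:::::::
::<:Z::
:::ZZ::
:::::::
:::::::
:::::::
step 6: :::::::
:::::::
:::::::
::^::::
::Z:Z::
:::ZZ::
:::::::
:::::::
:::::::
step 7: :::::::
:::::::
:::::::
::Z>:::
::Z:Z::
:::ZZ::
:::::::
:::::::
:::::::
step 8: :::::::
:::::::
:::::::
::ZZ:::
::ZvZ::
:::ZZ::
:::::::
:::::::
:::::::
step 9: :::::::
:::::::
:::::::
::ZZ:::
::<ZZ::
:::ZZ::
:::::::
:::::::
:::::::
step 10: :::::::
:::::::
:::::::
::ZZ:::
:::ZZ::
::vZZ::
:::::::
:::::::
:::::::
step 11: :::::::
:::::::
:::::::
::ZZ:::
:::ZZ::
:<ZZZ::
:::::::
:::::::
:::::::
step 12: :::::::
:::::::
:::::::
::ZZ:::
:^:ZZ::
:ZZZZ::
:::::::
:::::::
:::::::
step 13: :::::::
:::::::
:::::::
::ZZ:::
:Z>ZZ::
:ZZZZ::
:::::::
:::::::
:::::::
step 14: :::::::
:::::::
:::::::
::ZZ:::
:ZZZZ::
:ZvZZ::
:::::::
:::::::
:::::::
step 15: :::::::
:::::::
:::::::
::ZZ:::
:ZZZZ::
:Z:>Z::
:::::::
:::::::
:::::::
step 16: :::::::
:::::::
:::::::
::ZZ:::
:ZZ^Z::
:Z::Z::
:::::::
:::::::
:::::::
step 17: :::::::
:::::::
:::::::
::ZZ:::
:Z<:Z::
:Z::Z::
:::::::
:::::::
:::::::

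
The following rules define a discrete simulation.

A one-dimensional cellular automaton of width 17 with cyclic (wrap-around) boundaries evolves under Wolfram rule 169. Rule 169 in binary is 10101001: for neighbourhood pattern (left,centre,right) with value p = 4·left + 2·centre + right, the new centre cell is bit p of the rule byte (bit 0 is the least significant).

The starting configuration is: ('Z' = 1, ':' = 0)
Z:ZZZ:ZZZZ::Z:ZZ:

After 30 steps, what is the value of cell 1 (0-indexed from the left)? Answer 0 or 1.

1

t=0: Z:ZZZ:ZZZZ::Z:ZZ:
t=1: :ZZZ:ZZZZ::::ZZ:Z
t=2: ZZZ:ZZZZ::ZZ:Z:Z:
t=3: ZZ:ZZZZ:::Z:Z:Z:Z
t=4: Z:ZZZZ::Z::Z:Z:ZZ
t=5: :ZZZZ:::::::Z:ZZZ
t=6: ZZZZ::ZZZZZ::ZZZ:
t=7: ZZZ:::ZZZZ:::ZZ:Z
t=8: ZZ::Z:ZZZ::Z:Z:ZZ
t=9: Z::::ZZZ::::Z:ZZZ
t=10: ::ZZ:ZZ::ZZ::ZZZZ
t=11: ::Z:ZZ:::Z:::ZZZ:
t=12: Z::ZZ::Z:::Z:ZZ::
t=13: :::Z:::::Z::ZZ:::
t=14: ZZ:::ZZZ::::Z::ZZ
t=15: Z::Z:ZZ::ZZ::::ZZ
t=16: ::::ZZ:::Z::ZZ:ZZ
t=17: :ZZ:Z::Z::::Z:ZZ:
t=18: :Z:Z:::::ZZ::ZZ::
t=19: ::Z::ZZZ:Z:::Z::Z
t=20: :::::ZZ:Z::Z:::::
t=21: ZZZZ:Z:Z:::::ZZZZ
t=22: ZZZ:Z:Z::ZZZ:ZZZZ
t=23: ZZ:Z:Z:::ZZ:ZZZZZ
t=24: Z:Z:Z::Z:Z:ZZZZZZ
t=25: :Z:Z::::Z:ZZZZZZZ
t=26: Z:Z::ZZ::ZZZZZZZ:
t=27: :Z:::Z:::ZZZZZZ:Z
t=28: Z::Z:::Z:ZZZZZ:Z:
t=29: :::::Z::ZZZZZ:Z:Z
t=30: :ZZZ::::ZZZZ:Z:Z:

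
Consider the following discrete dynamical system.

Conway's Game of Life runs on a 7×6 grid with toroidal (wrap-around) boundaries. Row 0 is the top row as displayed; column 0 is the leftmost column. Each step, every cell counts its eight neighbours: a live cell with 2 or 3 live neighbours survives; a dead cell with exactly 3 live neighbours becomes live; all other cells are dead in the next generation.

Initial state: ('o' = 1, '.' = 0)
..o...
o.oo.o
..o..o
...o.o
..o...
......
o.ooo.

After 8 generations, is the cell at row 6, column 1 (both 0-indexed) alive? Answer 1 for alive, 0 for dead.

1

gen 0: ..o...
o.oo.o
..o..o
...o.o
..o...
......
o.ooo.
gen 1: o.....
o.oooo
.oo..o
..ooo.
......
.oo...
.ooo..
gen 2: o.....
..ooo.
......
.oooo.
.o....
.o.o..
o..o..
gen 3: .oo.oo
...o..
.o....
.ooo..
oo..o.
oo....
ooo...
gen 4: ....oo
oo.oo.
.o.o..
...o..
...o.o
......
...o..
gen 5: o.o..o
oo.o..
oo.o..
...o..
....o.
....o.
....o.
gen 6: o.oooo
...oo.
oo.oo.
..ooo.
...oo.
...ooo
...oo.
gen 7: ..o...
......
.o....
.o....
......
..o..o
o.....
gen 8: ......
......
......
......
......
......
.o....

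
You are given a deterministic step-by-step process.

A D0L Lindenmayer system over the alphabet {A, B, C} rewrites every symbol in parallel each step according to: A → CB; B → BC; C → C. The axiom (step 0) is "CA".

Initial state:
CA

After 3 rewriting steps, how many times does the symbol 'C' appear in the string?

t=0: CA
t=1: CCB
t=2: CCBC
t=3: CCBCC

4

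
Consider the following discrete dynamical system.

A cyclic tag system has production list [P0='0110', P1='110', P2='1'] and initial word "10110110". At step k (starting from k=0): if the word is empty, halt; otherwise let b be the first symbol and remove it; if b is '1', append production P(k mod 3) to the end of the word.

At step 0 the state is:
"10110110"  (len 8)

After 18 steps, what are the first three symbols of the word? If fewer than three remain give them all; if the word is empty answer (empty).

011

0) "10110110"  (len 8)
1) "01101100110"  (len 11)
2) "1101100110"  (len 10)
3) "1011001101"  (len 10)
4) "0110011010110"  (len 13)
5) "110011010110"  (len 12)
6) "100110101101"  (len 12)
7) "001101011010110"  (len 15)
8) "01101011010110"  (len 14)
9) "1101011010110"  (len 13)
10) "1010110101100110"  (len 16)
11) "010110101100110110"  (len 18)
12) "10110101100110110"  (len 17)
13) "01101011001101100110"  (len 20)
14) "1101011001101100110"  (len 19)
15) "1010110011011001101"  (len 19)
16) "0101100110110011010110"  (len 22)
17) "101100110110011010110"  (len 21)
18) "011001101100110101101"  (len 21)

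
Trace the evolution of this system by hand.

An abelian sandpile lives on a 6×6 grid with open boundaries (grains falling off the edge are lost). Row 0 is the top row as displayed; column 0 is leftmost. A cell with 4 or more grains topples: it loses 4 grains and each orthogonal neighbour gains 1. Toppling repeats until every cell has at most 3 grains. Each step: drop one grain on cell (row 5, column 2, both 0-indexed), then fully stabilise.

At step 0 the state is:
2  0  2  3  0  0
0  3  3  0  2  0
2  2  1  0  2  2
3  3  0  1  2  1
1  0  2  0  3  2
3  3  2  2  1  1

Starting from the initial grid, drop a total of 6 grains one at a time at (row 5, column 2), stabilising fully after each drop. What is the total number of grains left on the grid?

54

0) 2  0  2  3  0  0
0  3  3  0  2  0
2  2  1  0  2  2
3  3  0  1  2  1
1  0  2  0  3  2
3  3  2  2  1  1
1) 2  0  2  3  0  0
0  3  3  0  2  0
2  2  1  0  2  2
3  3  0  1  2  1
1  0  2  0  3  2
3  3  3  2  1  1
2) 2  0  2  3  0  0
0  3  3  0  2  0
2  2  1  0  2  2
3  3  0  1  2  1
2  1  3  0  3  2
0  1  1  3  1  1
3) 2  0  2  3  0  0
0  3  3  0  2  0
2  2  1  0  2  2
3  3  0  1  2  1
2  1  3  0  3  2
0  1  2  3  1  1
4) 2  0  2  3  0  0
0  3  3  0  2  0
2  2  1  0  2  2
3  3  0  1  2  1
2  1  3  0  3  2
0  1  3  3  1  1
5) 2  0  2  3  0  0
0  3  3  0  2  0
2  2  1  0  2  2
3  3  1  1  2  1
2  2  0  2  3  2
0  2  2  0  2  1
6) 2  0  2  3  0  0
0  3  3  0  2  0
2  2  1  0  2  2
3  3  1  1  2  1
2  2  0  2  3  2
0  2  3  0  2  1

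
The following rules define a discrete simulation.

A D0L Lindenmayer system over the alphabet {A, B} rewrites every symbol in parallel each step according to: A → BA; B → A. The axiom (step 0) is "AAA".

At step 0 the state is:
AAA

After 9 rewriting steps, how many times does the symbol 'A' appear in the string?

165

k=0  AAA
k=1  BABABA
k=2  ABAABAABA
k=3  BAABABAABABAABA
k=4  ABABAABAABABAABAABABAABA
k=5  BAABAABABAABABAABAABABAABABAABAABABAABA
k=6  ABABAABABAABAABABAABAABABAABABAABAABABAABAABABAABABAABAABABAABA
k=7  BAABAABABAABAABABAABABAABAABABAABABAABAABABAABAABABAABABAABAABABAABABAABAABABAABAABABAABABAABAABABAABA
k=8  ABABAABABAABAABABAABABAABAABABAABAABABAABABAABAABABAABAABA…ABAABABAABABAABAABABAABABAABAABABAABAABABAABABAABAABABAABA  (len 165)
k=9  BAABAABABAABAABABAABABAABAABABAABAABABAABABAABAABABAABABAA…ABAABABAABABAABAABABAABABAABAABABAABAABABAABABAABAABABAABA  (len 267)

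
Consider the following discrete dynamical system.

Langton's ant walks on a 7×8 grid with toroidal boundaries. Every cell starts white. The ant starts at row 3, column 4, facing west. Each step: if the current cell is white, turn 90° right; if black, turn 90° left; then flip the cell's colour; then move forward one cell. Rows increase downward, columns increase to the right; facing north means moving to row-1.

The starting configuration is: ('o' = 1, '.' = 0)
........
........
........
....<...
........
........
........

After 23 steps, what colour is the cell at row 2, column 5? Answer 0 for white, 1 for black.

t=0: ........
........
........
....<...
........
........
........
t=1: ........
........
....^...
....o...
........
........
........
t=2: ........
........
....o>..
....o...
........
........
........
t=3: ........
........
....oo..
....ov..
........
........
........
t=4: ........
........
....oo..
....<o..
........
........
........
t=5: ........
........
....oo..
.....o..
....v...
........
........
t=6: ........
........
....oo..
.....o..
...<o...
........
........
t=7: ........
........
....oo..
...^.o..
...oo...
........
........
t=8: ........
........
....oo..
...o>o..
...oo...
........
........
t=9: ........
........
....oo..
...ooo..
...ov...
........
........
t=10: ........
........
....oo..
...ooo..
...o.>..
........
........
t=11: ........
........
....oo..
...ooo..
...o.o..
.....v..
........
t=12: ........
........
....oo..
...ooo..
...o.o..
....<o..
........
t=13: ........
........
....oo..
...ooo..
...o^o..
....oo..
........
t=14: ........
........
....oo..
...ooo..
...oo>..
....oo..
........
t=15: ........
........
....oo..
...oo^..
...oo...
....oo..
........
t=16: ........
........
....oo..
...o<...
...oo...
....oo..
........
t=17: ........
........
....oo..
...o....
...ov...
....oo..
........
t=18: ........
........
....oo..
...o....
...o.>..
....oo..
........
t=19: ........
........
....oo..
...o....
...o.o..
....ov..
........
t=20: ........
........
....oo..
...o....
...o.o..
....o.>.
........
t=21: ........
........
....oo..
...o....
...o.o..
....o.o.
......v.
t=22: ........
........
....oo..
...o....
...o.o..
....o.o.
.....<o.
t=23: ........
........
....oo..
...o....
...o.o..
....o^o.
.....oo.

1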